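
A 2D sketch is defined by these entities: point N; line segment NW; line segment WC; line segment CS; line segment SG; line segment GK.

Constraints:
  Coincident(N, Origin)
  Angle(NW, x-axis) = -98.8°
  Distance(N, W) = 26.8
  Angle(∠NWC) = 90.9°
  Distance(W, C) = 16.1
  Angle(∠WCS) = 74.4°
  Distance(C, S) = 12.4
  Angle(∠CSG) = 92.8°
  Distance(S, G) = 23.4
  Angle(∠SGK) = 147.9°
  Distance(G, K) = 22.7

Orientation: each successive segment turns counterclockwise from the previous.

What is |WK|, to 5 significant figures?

27.726

N is at the origin; NW runs at -98.8° with length 26.8, so W = (-4.1000, -26.485). ∠NWC = 90.9° gives WC at -9.7000° from the x-axis; with |WC| = 16.1, C = (11.770, -29.197). ∠WCS = 74.4° gives CS at 95.900° from the x-axis; with |CS| = 12.4, S = (10.495, -16.863). ∠CSG = 92.8° gives SG at -176.90° from the x-axis; with |SG| = 23.4, G = (-12.871, -18.128). ∠SGK = 147.9° gives GK at -144.80° from the x-axis; with |GK| = 22.7, K = (-31.420, -31.213). Then |WK| = |K − W| = 27.726.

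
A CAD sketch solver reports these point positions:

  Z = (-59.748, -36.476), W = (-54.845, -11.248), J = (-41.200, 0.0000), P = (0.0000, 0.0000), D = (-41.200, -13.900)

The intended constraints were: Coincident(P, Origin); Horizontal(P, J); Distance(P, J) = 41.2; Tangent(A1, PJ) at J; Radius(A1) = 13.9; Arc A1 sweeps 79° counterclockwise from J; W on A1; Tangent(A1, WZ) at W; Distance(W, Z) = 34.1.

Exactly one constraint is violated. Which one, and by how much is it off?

Distance(W, Z) = 34.1 — off by 8.40.

P = (0.00, 0.00) ✓; P.y = 0.00, J.y = 0.00 ✓; |PJ| = 41.20 ✓; ∠(DJ, JP) = 90.00° ✓; |DJ| = 13.90 ✓; bearing(D→W) − bearing(D→J) = 79.00° ✓; |DW| = 13.90 ✓; ∠(DW, WZ) = 90.00° ✓; |WZ| = 25.70 ✗.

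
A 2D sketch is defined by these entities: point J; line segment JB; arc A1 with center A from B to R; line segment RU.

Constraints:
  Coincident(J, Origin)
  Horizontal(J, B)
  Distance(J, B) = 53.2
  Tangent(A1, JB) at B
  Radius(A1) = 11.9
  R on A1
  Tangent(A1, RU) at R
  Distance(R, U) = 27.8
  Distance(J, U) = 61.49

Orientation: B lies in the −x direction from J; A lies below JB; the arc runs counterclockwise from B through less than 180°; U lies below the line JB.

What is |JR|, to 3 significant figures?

65.5

J is at the origin; J and B share the same y with |JB| = 53.2 and B on the −x side, so B = (-53.2, 0.00). A1 meets JB tangentially, so AB is at right angles to JB, so A = B + (0, -11.9) = (-53.2, -11.9). Since AR ⟂ RU (tangency), |AU| = √(11.9² + 27.8²) = 30.2 regardless of where R sits on A1. So U lies on both circle(J, 61.49) and circle(A, 30.2); the below-JB intersection is U = (-45.7, -41.2). R is the foot of the tangent from U: R = (-62.6, -19.2).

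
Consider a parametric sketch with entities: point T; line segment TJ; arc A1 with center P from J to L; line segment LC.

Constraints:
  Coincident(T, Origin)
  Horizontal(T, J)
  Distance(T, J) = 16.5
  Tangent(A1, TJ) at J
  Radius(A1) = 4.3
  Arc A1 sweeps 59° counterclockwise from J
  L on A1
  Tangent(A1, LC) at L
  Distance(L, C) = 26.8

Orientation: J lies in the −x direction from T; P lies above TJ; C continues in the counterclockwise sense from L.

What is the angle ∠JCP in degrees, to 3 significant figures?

5.20°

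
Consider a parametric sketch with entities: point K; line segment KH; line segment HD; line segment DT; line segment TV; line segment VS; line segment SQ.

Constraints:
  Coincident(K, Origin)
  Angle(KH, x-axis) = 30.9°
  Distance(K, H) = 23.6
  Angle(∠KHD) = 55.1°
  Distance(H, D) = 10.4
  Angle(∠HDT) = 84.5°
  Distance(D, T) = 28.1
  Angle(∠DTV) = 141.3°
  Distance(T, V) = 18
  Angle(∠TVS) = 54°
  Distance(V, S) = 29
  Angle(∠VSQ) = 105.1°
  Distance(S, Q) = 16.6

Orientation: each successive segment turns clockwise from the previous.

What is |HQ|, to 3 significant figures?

7.49

K is at the origin; KH runs at 30.9° with length 23.6, so H = (20.3, 12.1). ∠KHD = 55.1° gives HD at -94.0° from the x-axis; with |HD| = 10.4, D = (19.5, 1.74). ∠HDT = 84.5° gives DT at 170° from the x-axis; with |DT| = 28.1, T = (-8.19, 6.38). ∠DTV = 141.3° gives TV at 132° from the x-axis; with |TV| = 18.0, V = (-20.2, 19.8). ∠TVS = 54.0° gives VS at 5.80° from the x-axis; with |VS| = 29.0, S = (8.66, 22.7). ∠VSQ = 105.1° gives SQ at -69.1° from the x-axis; with |SQ| = 16.6, Q = (14.6, 7.22). Then |HQ| = |Q − H| = 7.49.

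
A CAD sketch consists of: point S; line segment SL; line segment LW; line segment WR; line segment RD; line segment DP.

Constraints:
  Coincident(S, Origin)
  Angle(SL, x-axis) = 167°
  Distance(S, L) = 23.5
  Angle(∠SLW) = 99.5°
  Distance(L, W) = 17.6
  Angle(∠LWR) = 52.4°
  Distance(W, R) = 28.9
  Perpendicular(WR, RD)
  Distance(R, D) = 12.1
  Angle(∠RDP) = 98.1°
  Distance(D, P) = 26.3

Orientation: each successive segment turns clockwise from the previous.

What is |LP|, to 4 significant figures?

8.093

S is at the origin; SL runs at 167.0° with length 23.5, so L = (-22.90, 5.286). ∠SLW = 99.5° gives LW at 86.50° from the x-axis; with |LW| = 17.6, W = (-21.82, 22.85). ∠LWR = 52.4° gives WR at -41.10° from the x-axis; with |WR| = 28.9, R = (-0.04526, 3.855). WR ⟂ RD, so RD runs at -131.1°; with |RD| = 12.1, D = (-8.000, -5.263). ∠RDP = 98.1° gives DP at 147.0° from the x-axis; with |DP| = 26.3, P = (-30.06, 9.061). Then |LP| = |P − L| = 8.093.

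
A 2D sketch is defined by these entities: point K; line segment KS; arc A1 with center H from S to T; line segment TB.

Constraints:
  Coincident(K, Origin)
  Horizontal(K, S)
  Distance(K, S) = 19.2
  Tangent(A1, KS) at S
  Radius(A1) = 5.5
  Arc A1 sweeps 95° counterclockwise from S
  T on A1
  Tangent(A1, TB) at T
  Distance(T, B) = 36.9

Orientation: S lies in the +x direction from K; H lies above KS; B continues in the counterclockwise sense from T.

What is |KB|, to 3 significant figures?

47.8

K is at the origin; K and S share the same y with |KS| = 19.2 and S on the +x side, so S = (19.2, 0.00). A1 meets KS tangentially, so HS is at right angles to KS, so H = S + (0, 5.5) = (19.2, 5.50). On A1, S sits at bearing -90° from H; a 95° counterclockwise sweep puts T at bearing 5°, so T = H + 5.5·(cos 5°, sin 5°) = (24.7, 5.98). Since A1 is tangent to TB there, HT ⟂ TB, so TB runs along (−sin 5°, cos 5°); with |TB| = 36.9, B = (21.5, 42.7). Then |KB| = |B − K| = 47.8.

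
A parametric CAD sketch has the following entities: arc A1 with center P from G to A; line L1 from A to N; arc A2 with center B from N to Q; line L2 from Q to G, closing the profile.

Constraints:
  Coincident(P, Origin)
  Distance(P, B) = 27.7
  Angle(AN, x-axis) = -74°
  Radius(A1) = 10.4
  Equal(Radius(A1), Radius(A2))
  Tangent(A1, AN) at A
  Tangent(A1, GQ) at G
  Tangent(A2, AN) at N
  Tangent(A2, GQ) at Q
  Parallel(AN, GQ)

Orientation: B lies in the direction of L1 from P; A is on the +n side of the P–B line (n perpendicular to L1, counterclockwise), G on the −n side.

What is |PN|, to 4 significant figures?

29.59

Tangency of A1 to both parallel lines with radius 10.4 puts A and G at P ± 10.4·n: A = (9.997, 2.867), G = (-9.997, -2.867). Equal radii place N and Q the same way about B: N = B + 10.4·n = (17.63, -23.76), Q = B − 10.4·n = (-2.362, -29.49). Then |PN| = |N − P| = 29.59.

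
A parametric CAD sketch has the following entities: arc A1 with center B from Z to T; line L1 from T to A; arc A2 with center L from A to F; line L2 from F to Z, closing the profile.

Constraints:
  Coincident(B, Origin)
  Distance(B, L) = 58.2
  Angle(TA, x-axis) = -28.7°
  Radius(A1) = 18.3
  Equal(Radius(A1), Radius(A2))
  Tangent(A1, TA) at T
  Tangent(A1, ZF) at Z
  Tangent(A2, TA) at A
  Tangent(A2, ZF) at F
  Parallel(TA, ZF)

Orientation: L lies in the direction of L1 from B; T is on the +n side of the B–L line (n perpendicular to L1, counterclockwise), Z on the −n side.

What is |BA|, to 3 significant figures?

61.0

Tangency of A1 to both parallel lines with radius 18.3 puts T and Z at B ± 18.3·n: T = (8.79, 16.1), Z = (-8.79, -16.1). Equal radii place A and F the same way about L: A = L + 18.3·n = (59.8, -11.9), F = L − 18.3·n = (42.3, -44.0). Then |BA| = |A − B| = 61.0.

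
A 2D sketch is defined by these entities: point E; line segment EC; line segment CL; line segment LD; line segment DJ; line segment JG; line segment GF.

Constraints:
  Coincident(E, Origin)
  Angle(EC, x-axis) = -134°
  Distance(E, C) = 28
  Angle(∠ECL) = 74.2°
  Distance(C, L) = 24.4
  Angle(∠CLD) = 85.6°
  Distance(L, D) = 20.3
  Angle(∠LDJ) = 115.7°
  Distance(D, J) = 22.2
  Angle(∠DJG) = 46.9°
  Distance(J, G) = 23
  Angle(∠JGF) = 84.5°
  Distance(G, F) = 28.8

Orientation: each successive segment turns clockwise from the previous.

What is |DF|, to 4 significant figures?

13.45

∠DJG = 46.9° gives JG at -171.6° from the x-axis; with |JG| = 23.0, G = (-18.83, -7.398). ∠JGF = 84.5° gives GF at 92.90° from the x-axis; with |GF| = 28.8, F = (-20.28, 21.37). Then |DF| = |F − D| = 13.45.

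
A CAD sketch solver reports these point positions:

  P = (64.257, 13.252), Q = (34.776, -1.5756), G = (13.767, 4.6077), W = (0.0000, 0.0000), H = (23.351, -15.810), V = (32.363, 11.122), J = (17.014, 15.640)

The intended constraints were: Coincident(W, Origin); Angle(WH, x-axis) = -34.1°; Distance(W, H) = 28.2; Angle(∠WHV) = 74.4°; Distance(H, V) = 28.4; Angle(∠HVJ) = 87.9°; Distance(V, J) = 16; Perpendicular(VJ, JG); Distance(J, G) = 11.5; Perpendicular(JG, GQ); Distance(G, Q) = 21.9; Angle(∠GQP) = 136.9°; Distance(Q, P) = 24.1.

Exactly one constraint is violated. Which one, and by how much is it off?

Distance(Q, P) = 24.1 — off by 8.90.

W = (0.00, 0.00) ✓; WH at -34.10° ✓; |WH| = 28.20 ✓; ∠WHV = 74.40° ✓; |HV| = 28.40 ✓; ∠HVJ = 87.90° ✓; |VJ| = 16.00 ✓; ∠(VJ, JG) = 90.00° ✓; |JG| = 11.50 ✓; ∠(JG, GQ) = 90.00° ✓; |GQ| = 21.90 ✓; ∠GQP = 136.9° ✓; |QP| = 33.00 ✗.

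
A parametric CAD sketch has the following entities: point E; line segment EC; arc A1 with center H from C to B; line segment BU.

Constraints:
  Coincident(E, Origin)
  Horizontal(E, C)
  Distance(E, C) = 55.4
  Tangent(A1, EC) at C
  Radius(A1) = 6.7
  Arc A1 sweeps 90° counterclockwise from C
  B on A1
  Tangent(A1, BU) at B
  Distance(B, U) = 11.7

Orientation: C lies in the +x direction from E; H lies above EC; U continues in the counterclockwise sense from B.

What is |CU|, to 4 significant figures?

19.58

E is at the origin; E and C share the same y with |EC| = 55.4 and C on the +x side, so C = (55.40, 0.000). Tangency of A1 to EC means the radius HC is perpendicular to EC, so H = C + (0, 6.7) = (55.40, 6.700). On A1, C sits at bearing -90° from H; a 90° counterclockwise sweep puts B at bearing 0°, so B = H + 6.7·(cos 0°, sin 0°) = (62.10, 6.700). Since A1 is tangent to BU there, HB ⟂ BU, so BU runs along (−sin 0°, cos 0°); with |BU| = 11.7, U = (62.10, 18.40). Then |CU| = |U − C| = 19.58.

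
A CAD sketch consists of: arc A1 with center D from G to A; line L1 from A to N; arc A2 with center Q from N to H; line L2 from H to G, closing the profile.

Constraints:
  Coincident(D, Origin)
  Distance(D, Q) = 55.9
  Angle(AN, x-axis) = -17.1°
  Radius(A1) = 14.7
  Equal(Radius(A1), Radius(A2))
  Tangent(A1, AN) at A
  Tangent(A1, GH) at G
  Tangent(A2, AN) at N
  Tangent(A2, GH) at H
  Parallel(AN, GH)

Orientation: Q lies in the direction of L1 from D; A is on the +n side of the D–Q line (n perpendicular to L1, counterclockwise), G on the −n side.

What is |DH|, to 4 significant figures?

57.80

The slot axis is L1's direction at -17.1°, so u = (cos -17.1°, sin -17.1°) = (0.9558, -0.2940) and n = (−sin -17.1°, cos -17.1°) = (0.2940, 0.9558). D is at the origin and Q lies 55.9 along u from D, so Q = 55.9·u = (53.43, -16.44). Tangency of A1 to both parallel lines with radius 14.7 puts A and G at D ± 14.7·n: A = (4.322, 14.05), G = (-4.322, -14.05). Equal radii place N and H the same way about Q: N = Q + 14.7·n = (57.75, -2.387), H = Q − 14.7·n = (49.11, -30.49). Then |DH| = |H − D| = 57.80.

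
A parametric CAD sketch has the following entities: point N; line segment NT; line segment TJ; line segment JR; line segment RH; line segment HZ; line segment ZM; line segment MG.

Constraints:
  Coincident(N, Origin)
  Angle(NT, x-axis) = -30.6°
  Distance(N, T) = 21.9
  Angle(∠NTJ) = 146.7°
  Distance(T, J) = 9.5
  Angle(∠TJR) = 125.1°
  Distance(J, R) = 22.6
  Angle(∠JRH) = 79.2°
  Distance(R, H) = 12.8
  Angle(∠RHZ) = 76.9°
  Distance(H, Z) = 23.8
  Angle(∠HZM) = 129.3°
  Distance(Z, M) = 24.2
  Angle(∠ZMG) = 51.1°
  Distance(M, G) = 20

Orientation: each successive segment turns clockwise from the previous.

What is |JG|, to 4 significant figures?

16.18

N is at the origin; NT runs at -30.6° with length 21.9, so T = (18.85, -11.15). ∠NTJ = 146.7° gives TJ at -63.90° from the x-axis; with |TJ| = 9.5, J = (23.03, -19.68). ∠TJR = 125.1° gives JR at -118.8° from the x-axis; with |JR| = 22.6, R = (12.14, -39.48). ∠JRH = 79.2° gives RH at 140.4° from the x-axis; with |RH| = 12.8, H = (2.279, -31.32). ∠RHZ = 76.9° gives HZ at 37.30° from the x-axis; with |HZ| = 23.8, Z = (21.21, -16.90). ∠HZM = 129.3° gives ZM at -13.40° from the x-axis; with |ZM| = 24.2, M = (44.75, -22.51). ∠ZMG = 51.1° gives MG at -142.3° from the x-axis; with |MG| = 20.0, G = (28.93, -34.74). Then |JG| = |G − J| = 16.18.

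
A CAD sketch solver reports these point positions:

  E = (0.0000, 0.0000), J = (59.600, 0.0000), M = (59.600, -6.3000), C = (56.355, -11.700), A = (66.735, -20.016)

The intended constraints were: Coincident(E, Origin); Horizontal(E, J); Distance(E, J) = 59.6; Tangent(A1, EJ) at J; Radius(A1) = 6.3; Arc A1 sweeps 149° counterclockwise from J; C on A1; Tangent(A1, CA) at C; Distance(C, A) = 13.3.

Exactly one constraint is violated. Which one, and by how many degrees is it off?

Tangent(A1, CA) at C — off by 7.70°.

E = (0.00, 0.00) ✓; E.y = 0.00, J.y = 0.00 ✓; |EJ| = 59.60 ✓; ∠(MJ, JE) = 90.00° ✓; |MJ| = 6.300 ✓; bearing(M→C) − bearing(M→J) = 149.0° ✓; |MC| = 6.300 ✓; ∠(MC, CA) = 97.70° ✗; |CA| = 13.30 ✓.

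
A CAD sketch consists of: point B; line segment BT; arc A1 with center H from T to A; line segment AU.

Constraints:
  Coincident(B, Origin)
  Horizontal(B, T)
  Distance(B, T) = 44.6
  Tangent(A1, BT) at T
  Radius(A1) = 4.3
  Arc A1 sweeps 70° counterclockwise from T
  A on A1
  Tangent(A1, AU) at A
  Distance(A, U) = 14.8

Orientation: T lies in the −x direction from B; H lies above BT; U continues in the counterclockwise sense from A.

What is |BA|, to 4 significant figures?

40.66

B is at the origin; B and T share the same y with |BT| = 44.6 and T on the −x side, so T = (-44.60, 0.000). The tangent condition forces HT to be normal to BT, so H = T + (0, 4.3) = (-44.60, 4.300). On A1, T sits at bearing -90° from H; a 70° counterclockwise sweep puts A at bearing -20°, so A = H + 4.3·(cos -20°, sin -20°) = (-40.56, 2.829). Then |BA| = |A − B| = 40.66.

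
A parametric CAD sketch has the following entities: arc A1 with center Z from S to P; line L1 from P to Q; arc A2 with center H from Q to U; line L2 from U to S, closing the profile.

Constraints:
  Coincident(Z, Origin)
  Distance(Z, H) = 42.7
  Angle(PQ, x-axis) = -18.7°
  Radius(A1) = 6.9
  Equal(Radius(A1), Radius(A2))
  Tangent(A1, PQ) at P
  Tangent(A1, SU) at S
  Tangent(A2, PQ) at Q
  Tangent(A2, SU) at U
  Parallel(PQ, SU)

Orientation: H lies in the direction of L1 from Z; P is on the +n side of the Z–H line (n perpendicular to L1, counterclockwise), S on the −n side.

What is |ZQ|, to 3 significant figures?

43.3

The slot axis is L1's direction at -18.7°, so u = (cos -18.7°, sin -18.7°) = (0.947, -0.321) and n = (−sin -18.7°, cos -18.7°) = (0.321, 0.947). Z is at the origin and H lies 42.7 along u from Z, so H = 42.7·u = (40.4, -13.7). Tangency of A1 to both parallel lines with radius 6.9 puts P and S at Z ± 6.9·n: P = (2.21, 6.54), S = (-2.21, -6.54). Equal radii place Q and U the same way about H: Q = H + 6.9·n = (42.7, -7.15), U = H − 6.9·n = (38.2, -20.2). Then |ZQ| = |Q − Z| = 43.3.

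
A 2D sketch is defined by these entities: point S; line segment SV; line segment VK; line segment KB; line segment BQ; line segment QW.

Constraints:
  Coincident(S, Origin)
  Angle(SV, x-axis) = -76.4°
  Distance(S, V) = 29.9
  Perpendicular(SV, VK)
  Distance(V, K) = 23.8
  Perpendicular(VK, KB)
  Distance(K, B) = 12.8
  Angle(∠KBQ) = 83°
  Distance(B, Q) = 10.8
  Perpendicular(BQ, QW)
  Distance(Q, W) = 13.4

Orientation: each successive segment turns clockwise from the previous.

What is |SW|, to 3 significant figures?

35.0

S is at the origin; SV runs at -76.4° with length 29.9, so V = (7.03, -29.1). SV is perpendicular to VK, so VK runs at -166°; with |VK| = 23.8, K = (-16.1, -34.7). VK ⟂ KB, so KB runs at 104°; with |KB| = 12.8, B = (-19.1, -22.2). ∠KBQ = 83.0° gives BQ at 6.60° from the x-axis; with |BQ| = 10.8, Q = (-8.38, -21.0). The perpendicularity gives QW at right angles to BQ, so QW runs at -83.4°; with |QW| = 13.4, W = (-6.84, -34.3). Then |SW| = |W − S| = 35.0.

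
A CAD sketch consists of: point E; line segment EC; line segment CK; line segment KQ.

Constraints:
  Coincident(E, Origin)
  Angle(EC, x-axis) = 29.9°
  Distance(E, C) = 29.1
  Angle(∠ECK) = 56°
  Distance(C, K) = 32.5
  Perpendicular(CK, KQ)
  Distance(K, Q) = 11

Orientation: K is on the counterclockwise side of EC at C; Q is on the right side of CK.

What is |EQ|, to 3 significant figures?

38.7

E is at the origin; EC runs at 29.9° with length 29.1, so C = 29.1·(cos 29.9°, sin 29.9°) = (25.2, 14.5). ∠ECK = 56.0°, so CK runs at 29.9° + (180° − 56.0°) = 154° from the x-axis; with |CK| = 32.5, K = C + 32.5·(cos 154°, sin 154°) = (-3.96, 28.8). The perpendicularity gives KQ at right angles to CK; with |KQ| = 11.0 on the right of CK, Q = K + 11.0·(0.440, 0.898) = (0.880, 38.7). Then |EQ| = |Q − E| = 38.7.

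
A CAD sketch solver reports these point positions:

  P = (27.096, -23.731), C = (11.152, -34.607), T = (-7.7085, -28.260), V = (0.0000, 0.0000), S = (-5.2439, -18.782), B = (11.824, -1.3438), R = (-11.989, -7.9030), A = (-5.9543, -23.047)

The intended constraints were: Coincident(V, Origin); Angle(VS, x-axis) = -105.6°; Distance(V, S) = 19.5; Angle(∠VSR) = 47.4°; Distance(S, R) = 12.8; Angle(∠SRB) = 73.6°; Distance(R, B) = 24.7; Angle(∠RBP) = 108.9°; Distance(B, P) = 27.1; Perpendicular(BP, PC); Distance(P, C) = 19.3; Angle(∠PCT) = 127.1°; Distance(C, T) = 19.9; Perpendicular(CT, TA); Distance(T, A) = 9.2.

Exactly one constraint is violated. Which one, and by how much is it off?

Distance(T, A) = 9.2 — off by 3.70.

V = (0.00, 0.00) ✓; VS at -105.6° ✓; |VS| = 19.50 ✓; ∠VSR = 47.40° ✓; |SR| = 12.80 ✓; ∠SRB = 73.60° ✓; |RB| = 24.70 ✓; ∠RBP = 108.9° ✓; |BP| = 27.10 ✓; ∠(BP, PC) = 90.00° ✓; |PC| = 19.30 ✓; ∠PCT = 127.1° ✓; |CT| = 19.90 ✓; ∠(CT, TA) = 90.00° ✓; |TA| = 5.500 ✗.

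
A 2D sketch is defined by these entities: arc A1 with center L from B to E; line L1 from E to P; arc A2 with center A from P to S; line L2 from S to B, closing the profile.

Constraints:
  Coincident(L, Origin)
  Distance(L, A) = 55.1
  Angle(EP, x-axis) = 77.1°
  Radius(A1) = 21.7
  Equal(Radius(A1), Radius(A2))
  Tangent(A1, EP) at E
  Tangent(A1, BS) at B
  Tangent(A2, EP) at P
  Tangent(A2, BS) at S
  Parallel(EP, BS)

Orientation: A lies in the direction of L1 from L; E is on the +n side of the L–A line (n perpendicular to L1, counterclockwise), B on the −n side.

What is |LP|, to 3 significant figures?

59.2

The slot axis is L1's direction at 77.1°, so u = (cos 77.1°, sin 77.1°) = (0.223, 0.975) and n = (−sin 77.1°, cos 77.1°) = (-0.975, 0.223). L is at the origin and A lies 55.1 along u from L, so A = 55.1·u = (12.3, 53.7). Tangency of A1 to both parallel lines with radius 21.7 puts E and B at L ± 21.7·n: E = (-21.2, 4.84), B = (21.2, -4.84). Equal radii place P and S the same way about A: P = A + 21.7·n = (-8.85, 58.6), S = A − 21.7·n = (33.5, 48.9). Then |LP| = |P − L| = 59.2.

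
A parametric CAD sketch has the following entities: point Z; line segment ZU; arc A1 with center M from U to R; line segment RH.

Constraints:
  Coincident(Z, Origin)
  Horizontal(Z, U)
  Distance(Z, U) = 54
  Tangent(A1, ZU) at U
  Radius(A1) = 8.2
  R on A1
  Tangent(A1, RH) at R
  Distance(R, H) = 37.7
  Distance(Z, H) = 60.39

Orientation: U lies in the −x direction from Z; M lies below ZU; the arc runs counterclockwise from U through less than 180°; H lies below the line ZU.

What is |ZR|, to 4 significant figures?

62.22

Z is at the origin; Z and U share the same y with |ZU| = 54.0 and U on the −x side, so U = (-54.00, 0.000). The tangent condition forces MU to be normal to ZU, so M = U + (0, -8.2) = (-54.00, -8.200). Since MR ⟂ RH (tangency), |MH| = √(8.2² + 37.7²) = 38.58 regardless of where R sits on A1. So H lies on both circle(Z, 60.39) and circle(M, 38.58); the below-ZU intersection is H = (-40.85, -44.47). R is the foot of the tangent from H: R = (-60.94, -12.57).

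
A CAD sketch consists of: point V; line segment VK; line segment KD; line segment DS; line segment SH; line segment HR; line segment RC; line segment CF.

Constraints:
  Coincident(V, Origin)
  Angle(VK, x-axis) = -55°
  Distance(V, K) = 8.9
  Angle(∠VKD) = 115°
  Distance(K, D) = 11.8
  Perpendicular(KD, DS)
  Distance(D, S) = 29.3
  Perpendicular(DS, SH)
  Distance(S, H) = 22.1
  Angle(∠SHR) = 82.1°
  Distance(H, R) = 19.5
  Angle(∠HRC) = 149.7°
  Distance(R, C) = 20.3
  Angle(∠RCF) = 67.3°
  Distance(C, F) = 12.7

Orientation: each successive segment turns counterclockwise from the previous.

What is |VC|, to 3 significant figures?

16.5

V is at the origin; VK runs at -55.0° with length 8.9, so K = (5.10, -7.29). ∠VKD = 115.0° gives KD at 10.0° from the x-axis; with |KD| = 11.8, D = (16.7, -5.24). KD is perpendicular to DS, so DS runs at 100°; with |DS| = 29.3, S = (11.6, 23.6). DS is perpendicular to SH, so SH runs at -170°; with |SH| = 22.1, H = (-10.1, 19.8). ∠SHR = 82.1° gives HR at -72.1° from the x-axis; with |HR| = 19.5, R = (-4.13, 1.22). ∠HRC = 149.7° gives RC at -41.8° from the x-axis; with |RC| = 20.3, C = (11.0, -12.3). Then |VC| = |C − V| = 16.5.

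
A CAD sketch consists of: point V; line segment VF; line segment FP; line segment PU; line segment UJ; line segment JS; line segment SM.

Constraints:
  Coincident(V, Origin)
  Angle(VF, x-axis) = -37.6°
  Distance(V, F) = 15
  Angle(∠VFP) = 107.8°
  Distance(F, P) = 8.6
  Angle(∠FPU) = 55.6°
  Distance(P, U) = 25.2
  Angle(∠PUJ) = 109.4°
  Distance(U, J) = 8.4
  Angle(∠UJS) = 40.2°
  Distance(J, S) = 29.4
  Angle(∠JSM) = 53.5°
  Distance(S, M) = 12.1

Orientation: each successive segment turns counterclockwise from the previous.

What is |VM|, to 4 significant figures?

15.51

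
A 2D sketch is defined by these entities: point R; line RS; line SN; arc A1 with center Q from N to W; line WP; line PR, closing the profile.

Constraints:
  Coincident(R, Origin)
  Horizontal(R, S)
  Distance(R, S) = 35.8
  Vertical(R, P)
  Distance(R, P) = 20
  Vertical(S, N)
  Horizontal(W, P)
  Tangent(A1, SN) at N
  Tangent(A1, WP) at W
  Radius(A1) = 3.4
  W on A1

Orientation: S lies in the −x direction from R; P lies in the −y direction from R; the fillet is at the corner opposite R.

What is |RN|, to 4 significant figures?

39.46

R is at the origin; RS is horizontal with |RS| = 35.8 and S on the −x side, so S = (-35.80, 0.000). RP is vertical with |RP| = 20.0 and P on the −y side, so P = (0.000, -20.00). The virtual corner opposite R is at (-35.80, -20.00). Since A1 is tangent to SN there, QN ⟂ SN and the tangent condition forces QW to be normal to WP, with radius 3.4, so the center Q sits 3.4 in from both sides at Q = (-32.40, -16.60). That places the tangent points at N = (-35.80, -16.60) on SN and W = (-32.40, -20.00) on WP. Then |RN| = |N − R| = 39.46.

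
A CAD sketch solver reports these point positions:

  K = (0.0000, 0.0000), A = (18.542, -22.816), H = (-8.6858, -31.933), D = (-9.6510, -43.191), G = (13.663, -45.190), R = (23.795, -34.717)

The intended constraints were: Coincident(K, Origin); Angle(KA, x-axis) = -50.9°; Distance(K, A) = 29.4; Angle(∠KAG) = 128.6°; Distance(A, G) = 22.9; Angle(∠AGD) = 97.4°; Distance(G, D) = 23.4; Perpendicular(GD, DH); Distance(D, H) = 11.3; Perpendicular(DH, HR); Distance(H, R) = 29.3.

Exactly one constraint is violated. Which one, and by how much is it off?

Distance(H, R) = 29.3 — off by 3.30.

K = (0.00, 0.00) ✓; KA at -50.90° ✓; |KA| = 29.40 ✓; ∠KAG = 128.6° ✓; |AG| = 22.90 ✓; ∠AGD = 97.40° ✓; |GD| = 23.40 ✓; ∠(GD, DH) = 90.00° ✓; |DH| = 11.30 ✓; ∠(DH, HR) = 90.00° ✓; |HR| = 32.60 ✗.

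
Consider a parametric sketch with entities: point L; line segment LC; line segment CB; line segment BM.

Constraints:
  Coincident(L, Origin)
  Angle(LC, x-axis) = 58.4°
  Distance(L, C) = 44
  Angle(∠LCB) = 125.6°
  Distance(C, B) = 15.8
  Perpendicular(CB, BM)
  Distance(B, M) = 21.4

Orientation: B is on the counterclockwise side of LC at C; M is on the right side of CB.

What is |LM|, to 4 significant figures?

70.60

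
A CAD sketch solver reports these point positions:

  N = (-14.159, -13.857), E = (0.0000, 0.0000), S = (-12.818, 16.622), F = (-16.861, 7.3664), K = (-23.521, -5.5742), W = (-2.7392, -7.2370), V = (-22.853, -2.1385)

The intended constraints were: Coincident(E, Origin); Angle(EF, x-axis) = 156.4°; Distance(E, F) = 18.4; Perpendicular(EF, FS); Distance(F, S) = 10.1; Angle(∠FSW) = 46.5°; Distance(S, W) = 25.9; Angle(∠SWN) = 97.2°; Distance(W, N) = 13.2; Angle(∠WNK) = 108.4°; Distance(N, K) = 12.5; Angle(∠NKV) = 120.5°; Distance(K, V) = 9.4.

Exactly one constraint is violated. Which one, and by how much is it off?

Distance(K, V) = 9.4 — off by 5.90.

E = (0.00, 0.00) ✓; EF at 156.4° ✓; |EF| = 18.40 ✓; ∠(EF, FS) = 90.00° ✓; |FS| = 10.10 ✓; ∠FSW = 46.50° ✓; |SW| = 25.90 ✓; ∠SWN = 97.20° ✓; |WN| = 13.20 ✓; ∠WNK = 108.4° ✓; |NK| = 12.50 ✓; ∠NKV = 120.5° ✓; |KV| = 3.500 ✗.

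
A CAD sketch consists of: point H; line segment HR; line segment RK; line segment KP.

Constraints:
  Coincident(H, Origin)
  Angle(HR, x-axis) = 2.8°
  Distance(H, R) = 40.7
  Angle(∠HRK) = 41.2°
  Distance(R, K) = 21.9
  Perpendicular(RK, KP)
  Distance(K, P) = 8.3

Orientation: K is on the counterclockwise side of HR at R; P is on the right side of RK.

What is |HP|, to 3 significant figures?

36.2

H is at the origin; HR runs at 2.8° with length 40.7, so R = 40.7·(cos 2.8°, sin 2.8°) = (40.7, 1.99). ∠HRK = 41.2°, so RK runs at 2.8° + (180° − 41.2°) = 142° from the x-axis; with |RK| = 21.9, K = R + 21.9·(cos 142°, sin 142°) = (23.5, 15.6). RK ⟂ KP; with |KP| = 8.3 on the right of RK, P = K + 8.3·(0.621, 0.784) = (28.6, 22.1). Then |HP| = |P − H| = 36.2.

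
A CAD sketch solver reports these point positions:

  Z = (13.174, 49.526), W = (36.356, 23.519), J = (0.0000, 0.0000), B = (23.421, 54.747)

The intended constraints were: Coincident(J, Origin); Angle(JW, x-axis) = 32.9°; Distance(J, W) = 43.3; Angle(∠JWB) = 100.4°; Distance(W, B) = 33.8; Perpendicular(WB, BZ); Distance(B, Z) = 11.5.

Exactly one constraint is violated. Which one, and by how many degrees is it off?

Perpendicular(WB, BZ) — off by 4.50°.

J = (0.00, 0.00) ✓; JW at 32.90° ✓; |JW| = 43.30 ✓; ∠JWB = 100.4° ✓; |WB| = 33.80 ✓; ∠(WB, BZ) = 94.50° ✗; |BZ| = 11.50 ✓.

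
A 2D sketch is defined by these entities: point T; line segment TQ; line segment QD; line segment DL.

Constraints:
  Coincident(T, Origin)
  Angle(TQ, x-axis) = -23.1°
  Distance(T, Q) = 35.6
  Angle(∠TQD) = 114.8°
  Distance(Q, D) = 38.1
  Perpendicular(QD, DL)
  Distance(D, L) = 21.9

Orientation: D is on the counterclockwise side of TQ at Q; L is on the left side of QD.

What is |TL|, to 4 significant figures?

54.05

T is at the origin; TQ runs at -23.1° with length 35.6, so Q = 35.6·(cos -23.1°, sin -23.1°) = (32.75, -13.97). ∠TQD = 114.8°, so QD runs at -23.1° + (180° − 114.8°) = 42.10° from the x-axis; with |QD| = 38.1, D = Q + 38.1·(cos 42.10°, sin 42.10°) = (61.01, 11.58). QD is perpendicular to DL; with |DL| = 21.9 on the left of QD, L = D + 21.9·(-0.6704, 0.7420) = (46.33, 27.83). Then |TL| = |L − T| = 54.05.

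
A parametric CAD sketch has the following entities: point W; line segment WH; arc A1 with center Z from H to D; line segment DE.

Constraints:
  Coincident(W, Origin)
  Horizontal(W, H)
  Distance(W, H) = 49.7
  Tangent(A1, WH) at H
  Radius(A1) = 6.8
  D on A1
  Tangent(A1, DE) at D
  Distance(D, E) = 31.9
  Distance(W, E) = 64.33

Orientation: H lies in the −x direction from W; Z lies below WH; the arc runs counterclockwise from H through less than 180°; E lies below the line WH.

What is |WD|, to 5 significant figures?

56.959

W is at the origin; W and H share the same y with |WH| = 49.7 and H on the −x side, so H = (-49.700, 0.0000). A1 meets WH tangentially, so ZH is at right angles to WH, so Z = H + (0, -6.8) = (-49.700, -6.8000). Since ZD ⟂ DE (tangency), |ZE| = √(6.8² + 31.9²) = 32.617 regardless of where D sits on A1. So E lies on both circle(W, 64.33) and circle(Z, 32.617); the below-WH intersection is E = (-50.856, -39.396). D is the foot of the tangent from E: D = (-56.397, -7.9812).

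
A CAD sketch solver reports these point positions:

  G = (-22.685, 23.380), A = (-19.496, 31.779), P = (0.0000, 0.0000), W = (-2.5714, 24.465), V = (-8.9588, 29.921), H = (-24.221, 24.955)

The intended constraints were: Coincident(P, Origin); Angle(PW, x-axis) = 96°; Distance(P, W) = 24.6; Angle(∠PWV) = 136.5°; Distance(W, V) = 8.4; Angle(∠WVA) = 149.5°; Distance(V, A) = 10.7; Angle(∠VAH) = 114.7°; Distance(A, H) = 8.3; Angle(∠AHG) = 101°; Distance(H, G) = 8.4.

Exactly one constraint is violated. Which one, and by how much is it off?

Distance(H, G) = 8.4 — off by 6.20.

P = (0.00, 0.00) ✓; PW at 96.00° ✓; |PW| = 24.60 ✓; ∠PWV = 136.5° ✓; |WV| = 8.400 ✓; ∠WVA = 149.5° ✓; |VA| = 10.70 ✓; ∠VAH = 114.7° ✓; |AH| = 8.300 ✓; ∠AHG = 101.0° ✓; |HG| = 2.200 ✗.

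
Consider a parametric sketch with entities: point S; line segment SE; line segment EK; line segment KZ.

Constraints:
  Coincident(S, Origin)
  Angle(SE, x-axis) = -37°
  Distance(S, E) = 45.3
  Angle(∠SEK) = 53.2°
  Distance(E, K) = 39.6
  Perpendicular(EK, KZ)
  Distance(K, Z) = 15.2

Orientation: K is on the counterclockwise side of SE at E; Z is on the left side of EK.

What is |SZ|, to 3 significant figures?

24.5

S is at the origin; SE runs at -37.0° with length 45.3, so E = 45.3·(cos -37.0°, sin -37.0°) = (36.2, -27.3). ∠SEK = 53.2°, so EK runs at -37.0° + (180° − 53.2°) = 89.8° from the x-axis; with |EK| = 39.6, K = E + 39.6·(cos 89.8°, sin 89.8°) = (36.3, 12.3). The perpendicularity gives KZ at right angles to EK; with |KZ| = 15.2 on the left of EK, Z = K + 15.2·(-1.00, 0.00349) = (21.1, 12.4). Then |SZ| = |Z − S| = 24.5.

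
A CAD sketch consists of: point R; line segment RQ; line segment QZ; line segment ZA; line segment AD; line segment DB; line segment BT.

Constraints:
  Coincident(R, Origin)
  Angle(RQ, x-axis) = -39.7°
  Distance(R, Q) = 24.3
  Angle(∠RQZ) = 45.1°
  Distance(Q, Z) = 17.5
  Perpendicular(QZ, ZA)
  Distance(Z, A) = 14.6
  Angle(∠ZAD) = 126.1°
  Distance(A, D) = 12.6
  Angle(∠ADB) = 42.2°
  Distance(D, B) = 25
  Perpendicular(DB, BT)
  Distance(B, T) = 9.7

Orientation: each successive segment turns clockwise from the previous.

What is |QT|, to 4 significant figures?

21.89

R is at the origin; RQ runs at -39.7° with length 24.3, so Q = (18.70, -15.52). ∠RQZ = 45.1° gives QZ at -174.6° from the x-axis; with |QZ| = 17.5, Z = (1.274, -17.17). QZ ⟂ ZA, so ZA runs at 95.40°; with |ZA| = 14.6, A = (-0.09991, -2.634). ∠ZAD = 126.1° gives AD at 41.50° from the x-axis; with |AD| = 12.6, D = (9.337, 5.715). ∠ADB = 42.2° gives DB at -96.30° from the x-axis; with |DB| = 25.0, B = (6.594, -19.13). The perpendicularity gives BT at right angles to DB, so BT runs at 173.7°; with |BT| = 9.7, T = (-3.048, -18.07). Then |QT| = |T − Q| = 21.89.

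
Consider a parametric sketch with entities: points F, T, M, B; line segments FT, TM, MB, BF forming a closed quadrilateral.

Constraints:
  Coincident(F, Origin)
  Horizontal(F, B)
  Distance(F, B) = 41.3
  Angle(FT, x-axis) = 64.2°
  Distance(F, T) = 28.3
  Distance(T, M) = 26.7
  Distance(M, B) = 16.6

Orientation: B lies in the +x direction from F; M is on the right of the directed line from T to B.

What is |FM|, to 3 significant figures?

24.9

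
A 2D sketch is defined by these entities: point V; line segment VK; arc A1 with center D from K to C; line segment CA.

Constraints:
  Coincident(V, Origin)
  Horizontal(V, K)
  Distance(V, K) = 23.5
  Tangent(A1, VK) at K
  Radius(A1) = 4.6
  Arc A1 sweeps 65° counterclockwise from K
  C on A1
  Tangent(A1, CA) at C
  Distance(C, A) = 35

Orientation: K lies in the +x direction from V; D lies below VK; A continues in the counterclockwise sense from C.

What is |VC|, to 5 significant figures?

19.513

A1 meets VK tangentially, so DK is at right angles to VK, so D = K + (0, -4.6) = (23.500, -4.6000). On A1, K sits at bearing 90° from D; a 65° counterclockwise sweep puts C at bearing 155°, so C = D + 4.6·(cos 155°, sin 155°) = (19.331, -2.6560). Then |VC| = |C − V| = 19.513.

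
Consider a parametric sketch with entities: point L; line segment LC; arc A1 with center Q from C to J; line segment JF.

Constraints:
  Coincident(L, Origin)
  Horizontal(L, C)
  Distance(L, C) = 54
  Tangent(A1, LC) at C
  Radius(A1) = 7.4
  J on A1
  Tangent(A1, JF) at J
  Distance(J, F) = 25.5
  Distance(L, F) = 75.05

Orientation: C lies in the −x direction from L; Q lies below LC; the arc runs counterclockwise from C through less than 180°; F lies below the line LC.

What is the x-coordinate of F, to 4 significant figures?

-69.13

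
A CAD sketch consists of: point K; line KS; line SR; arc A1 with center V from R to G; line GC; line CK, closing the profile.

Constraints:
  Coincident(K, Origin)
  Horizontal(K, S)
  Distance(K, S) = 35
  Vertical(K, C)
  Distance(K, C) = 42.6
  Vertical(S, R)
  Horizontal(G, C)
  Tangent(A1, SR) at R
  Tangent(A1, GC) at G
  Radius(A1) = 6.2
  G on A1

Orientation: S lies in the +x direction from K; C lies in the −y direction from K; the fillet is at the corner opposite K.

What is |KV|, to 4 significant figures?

46.42

K is at the origin; K and S share the same y with |KS| = 35.0 and S on the +x side, so S = (35.00, 0.000). K and C share the same x with |KC| = 42.6 and C on the −y side, so C = (0.000, -42.60). The virtual corner opposite K is at (35.00, -42.60). Tangency of A1 to SR means the radius VR is perpendicular to SR and A1 meets GC tangentially, so VG is at right angles to GC, with radius 6.2, so the center V sits 6.2 in from both sides at V = (28.80, -36.40). Then |KV| = |V − K| = 46.42.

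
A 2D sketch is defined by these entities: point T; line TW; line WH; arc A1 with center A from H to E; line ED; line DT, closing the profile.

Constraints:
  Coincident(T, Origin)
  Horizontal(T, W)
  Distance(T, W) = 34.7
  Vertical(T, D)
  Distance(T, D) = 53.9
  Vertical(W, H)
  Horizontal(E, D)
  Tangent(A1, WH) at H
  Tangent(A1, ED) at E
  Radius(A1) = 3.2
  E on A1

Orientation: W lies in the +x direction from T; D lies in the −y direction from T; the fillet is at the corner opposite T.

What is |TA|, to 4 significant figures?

59.69

T is at the origin; TW is horizontal with |TW| = 34.7 and W on the +x side, so W = (34.70, 0.000). T and D share the same x with |TD| = 53.9 and D on the −y side, so D = (0.000, -53.90). The virtual corner opposite T is at (34.70, -53.90). Tangency of A1 to WH means the radius AH is perpendicular to WH and since A1 is tangent to ED there, AE ⟂ ED, with radius 3.2, so the center A sits 3.2 in from both sides at A = (31.50, -50.70). Then |TA| = |A − T| = 59.69.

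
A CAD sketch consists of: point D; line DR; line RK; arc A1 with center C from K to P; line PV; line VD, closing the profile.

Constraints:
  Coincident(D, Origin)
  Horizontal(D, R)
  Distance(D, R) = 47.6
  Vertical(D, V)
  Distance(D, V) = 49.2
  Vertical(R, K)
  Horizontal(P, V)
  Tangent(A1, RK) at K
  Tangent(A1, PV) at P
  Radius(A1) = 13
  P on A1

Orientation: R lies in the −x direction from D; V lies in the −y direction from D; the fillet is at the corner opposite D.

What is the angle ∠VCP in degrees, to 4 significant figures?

69.41°

D is at the origin; D and R share the same y with |DR| = 47.6 and R on the −x side, so R = (-47.60, 0.000). D and V share the same x with |DV| = 49.2 and V on the −y side, so V = (0.000, -49.20). The virtual corner opposite D is at (-47.60, -49.20). Tangency of A1 to RK means the radius CK is perpendicular to RK and A1 meets PV tangentially, so CP is at right angles to PV, with radius 13.0, so the center C sits 13.0 in from both sides at C = (-34.60, -36.20). That places the tangent points at K = (-47.60, -36.20) on RK and P = (-34.60, -49.20) on PV. Then cos ∠VCP = CV·CP / (|CV||CP|), giving 69.41°.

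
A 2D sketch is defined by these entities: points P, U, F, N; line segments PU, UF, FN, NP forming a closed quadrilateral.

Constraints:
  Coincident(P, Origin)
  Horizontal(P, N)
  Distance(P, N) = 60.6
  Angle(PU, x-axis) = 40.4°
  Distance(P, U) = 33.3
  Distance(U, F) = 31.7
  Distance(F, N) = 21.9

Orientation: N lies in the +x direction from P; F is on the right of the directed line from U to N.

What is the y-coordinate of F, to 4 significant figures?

-6.668

Checks: |UF| = 31.70 ✓; |FN| = 21.90 ✓.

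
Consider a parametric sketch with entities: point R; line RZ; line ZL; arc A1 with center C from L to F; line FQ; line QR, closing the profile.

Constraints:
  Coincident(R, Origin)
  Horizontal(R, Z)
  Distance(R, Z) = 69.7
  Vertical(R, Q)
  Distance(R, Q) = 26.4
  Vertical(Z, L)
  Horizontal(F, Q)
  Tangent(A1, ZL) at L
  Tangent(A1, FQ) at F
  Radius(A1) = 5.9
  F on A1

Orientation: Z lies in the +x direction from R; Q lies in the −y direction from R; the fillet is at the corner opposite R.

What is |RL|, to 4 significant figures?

72.65

R is at the origin; R and Z share the same y with |RZ| = 69.7 and Z on the +x side, so Z = (69.70, 0.000). RQ is vertical with |RQ| = 26.4 and Q on the −y side, so Q = (0.000, -26.40). The virtual corner opposite R is at (69.70, -26.40). A1 meets ZL tangentially, so CL is at right angles to ZL and A1 meets FQ tangentially, so CF is at right angles to FQ, with radius 5.9, so the center C sits 5.9 in from both sides at C = (63.80, -20.50). That places the tangent points at L = (69.70, -20.50) on ZL and F = (63.80, -26.40) on FQ. Then |RL| = |L − R| = 72.65.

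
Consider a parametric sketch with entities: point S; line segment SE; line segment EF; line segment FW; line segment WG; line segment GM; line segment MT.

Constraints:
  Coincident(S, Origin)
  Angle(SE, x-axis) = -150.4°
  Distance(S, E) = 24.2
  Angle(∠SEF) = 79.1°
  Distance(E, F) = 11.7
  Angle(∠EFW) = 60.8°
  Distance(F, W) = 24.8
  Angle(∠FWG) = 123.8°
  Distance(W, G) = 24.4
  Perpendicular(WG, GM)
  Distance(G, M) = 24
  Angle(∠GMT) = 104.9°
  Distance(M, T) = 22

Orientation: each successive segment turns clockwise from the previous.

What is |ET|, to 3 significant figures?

9.67

S is at the origin; SE runs at -150.4° with length 24.2, so E = (-21.0, -12.0). ∠SEF = 79.1° gives EF at 109° from the x-axis; with |EF| = 11.7, F = (-24.8, -0.871). ∠EFW = 60.8° gives FW at -10.5° from the x-axis; with |FW| = 24.8, W = (-0.408, -5.39). ∠FWG = 123.8° gives WG at -66.7° from the x-axis; with |WG| = 24.4, G = (9.24, -27.8). The perpendicularity gives GM at right angles to WG, so GM runs at -157°; with |GM| = 24.0, M = (-12.8, -37.3). ∠GMT = 104.9° gives MT at 128° from the x-axis; with |MT| = 22.0, T = (-26.4, -20.0). Then |ET| = |T − E| = 9.67.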